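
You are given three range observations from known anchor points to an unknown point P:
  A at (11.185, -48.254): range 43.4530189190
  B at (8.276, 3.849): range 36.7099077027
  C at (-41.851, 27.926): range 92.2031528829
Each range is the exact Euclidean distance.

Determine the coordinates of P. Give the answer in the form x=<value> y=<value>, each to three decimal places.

eq1: (x − 11.185)² + (y + 48.254)² = 43.4530189190²
eq2: (x − 8.276)² + (y − 3.849)² = 36.7099077027²
eq3: (x + 41.851)² + (y − 27.926)² = 92.2031528829²
eq2−eq1, eq2−eq3 (x²,y² cancel):
  5.818·x − 104.206·y = 1829.698234
  -100.254·x + 48.154·y = -4705.743378
det = 5.818·48.154 − -104.206·-100.254 = -10166.908352
x = (1829.698234·48.154 − -104.206·-4705.743378) / -10166.908352 = 39.565558
y = (5.818·-4705.743378 − 1829.698234·-100.254) / -10166.908352 = -15.349460

x=39.566 y=-15.349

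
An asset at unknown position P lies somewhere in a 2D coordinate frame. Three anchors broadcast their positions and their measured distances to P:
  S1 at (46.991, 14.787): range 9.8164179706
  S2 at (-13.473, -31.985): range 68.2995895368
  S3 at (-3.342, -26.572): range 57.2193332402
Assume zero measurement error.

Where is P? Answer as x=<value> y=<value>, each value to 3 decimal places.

x=37.226 y=13.780

eq1: (x − 46.991)² + (y − 14.787)² = 9.8164179706²
eq2: (x + 13.473)² + (y + 31.985)² = 68.2995895368²
eq3: (x + 3.342)² + (y + 26.572)² = 57.2193332402²
eq1−eq3, eq1−eq2 (x²,y² cancel):
  -100.666·x − 82.718·y = -4887.259337
  -120.928·x − 93.544·y = -5790.719365
det = -100.666·-93.544 − -82.718·-120.928 = -586.222000
x = (-4887.259337·-93.544 − -82.718·-5790.719365) / -586.222000 = 37.226404
y = (-100.666·-5790.719365 − -4887.259337·-120.928) / -586.222000 = 13.779663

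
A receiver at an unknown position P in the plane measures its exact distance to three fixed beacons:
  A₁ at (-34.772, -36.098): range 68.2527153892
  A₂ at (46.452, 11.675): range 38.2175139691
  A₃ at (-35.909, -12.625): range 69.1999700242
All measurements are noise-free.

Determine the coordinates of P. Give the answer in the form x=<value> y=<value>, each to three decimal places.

eq1: (x + 34.772)² + (y + 36.098)² = 68.2527153892²
eq2: (x − 46.452)² + (y − 11.675)² = 38.2175139691²
eq3: (x + 35.909)² + (y + 12.625)² = 69.1999700242²
eq2−eq1, eq2−eq3 (x²,y² cancel):
  -162.448·x − 95.546·y = -2979.791125
  -164.722·x − 48.600·y = -4173.304500
det = -162.448·-48.600 − -95.546·-164.722 = -7843.555412
x = (-2979.791125·-48.600 − -95.546·-4173.304500) / -7843.555412 = 32.373674
y = (-162.448·-4173.304500 − -2979.791125·-164.722) / -7843.555412 = -23.854975

x=32.374 y=-23.855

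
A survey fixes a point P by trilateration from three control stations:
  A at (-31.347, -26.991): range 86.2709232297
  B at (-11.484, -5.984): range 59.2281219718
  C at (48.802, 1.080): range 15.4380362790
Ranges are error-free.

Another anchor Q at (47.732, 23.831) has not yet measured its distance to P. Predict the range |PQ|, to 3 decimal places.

9.152

eq1: (x + 31.347)² + (y + 26.991)² = 86.2709232297²
eq2: (x + 11.484)² + (y + 5.984)² = 59.2281219718²
eq3: (x − 48.802)² + (y − 1.080)² = 15.4380362790²
eq2−eq3, eq2−eq1 (x²,y² cancel):
  120.572·x + 14.128·y = 5484.748560
  -39.726·x − 42.014·y = -2391.243785
det = 120.572·-42.014 − 14.128·-39.726 = -4504.463080
x = (5484.748560·-42.014 − 14.128·-2391.243785) / -4504.463080 = 43.657308
y = (120.572·-2391.243785 − 5484.748560·-39.726) / -4504.463080 = 15.635587
|P − Q| = √((43.657308 − 47.732)² + (15.635587 − 23.831)²) = 9.152481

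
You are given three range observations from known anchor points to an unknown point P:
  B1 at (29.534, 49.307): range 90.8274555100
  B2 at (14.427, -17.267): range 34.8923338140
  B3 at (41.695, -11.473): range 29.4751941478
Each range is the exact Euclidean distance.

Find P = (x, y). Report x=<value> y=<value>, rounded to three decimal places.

x=40.093 y=-40.905

eq1: (x − 29.534)² + (y − 49.307)² = 90.8274555100²
eq2: (x − 14.427)² + (y + 17.267)² = 34.8923338140²
eq3: (x − 41.695)² + (y + 11.473)² = 29.4751941478²
eq1−eq3, eq1−eq2 (x²,y² cancel):
  24.322·x − 121.560·y = 5947.504953
  -30.214·x − 133.148·y = 4235.001928
det = 24.322·-133.148 − -121.560·-30.214 = -6911.239496
x = (5947.504953·-133.148 − -121.560·4235.001928) / -6911.239496 = 40.092889
y = (24.322·4235.001928 − 5947.504953·-30.214) / -6911.239496 = -40.904621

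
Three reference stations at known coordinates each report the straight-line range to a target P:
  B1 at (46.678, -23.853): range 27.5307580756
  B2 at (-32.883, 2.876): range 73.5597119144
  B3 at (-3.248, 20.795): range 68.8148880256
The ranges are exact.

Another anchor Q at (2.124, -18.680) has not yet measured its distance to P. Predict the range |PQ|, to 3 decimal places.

eq1: (x − 46.678)² + (y + 23.853)² = 27.5307580756²
eq2: (x + 32.883)² + (y − 2.876)² = 73.5597119144²
eq3: (x + 3.248)² + (y − 20.795)² = 68.8148880256²
eq3−eq2, eq3−eq1 (x²,y² cancel):
  -59.270·x − 35.838·y = -28.960867
  99.852·x − 89.296·y = 6282.365938
det = -59.270·-89.296 − -35.838·99.852 = 8871.069896
x = (-28.960867·-89.296 − -35.838·6282.365938) / 8871.069896 = 25.671483
y = (-59.270·6282.365938 − -28.960867·99.852) / 8871.069896 = -41.648193
|P − Q| = √((25.671483 − 2.124)² + (-41.648193 − -18.680)²) = 32.894100

32.894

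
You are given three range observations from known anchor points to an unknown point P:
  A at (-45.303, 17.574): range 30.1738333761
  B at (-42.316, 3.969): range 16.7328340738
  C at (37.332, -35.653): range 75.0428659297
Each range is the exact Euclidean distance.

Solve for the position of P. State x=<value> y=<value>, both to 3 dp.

x=-33.217 y=-10.073

eq1: (x + 45.303)² + (y − 17.574)² = 30.1738333761²
eq2: (x + 42.316)² + (y − 3.969)² = 16.7328340738²
eq3: (x − 37.332)² + (y + 35.653)² = 75.0428659297²
eq3−eq1, eq3−eq2 (x²,y² cancel):
  -165.270·x + 106.454·y = 4417.364158
  -159.296·x + 79.244·y = 4493.026175
det = -165.270·79.244 − 106.454·-159.296 = 3861.040504
x = (4417.364158·79.244 − 106.454·4493.026175) / 3861.040504 = -33.216695
y = (-165.270·4493.026175 − 4417.364158·-159.296) / 3861.040504 = -10.073449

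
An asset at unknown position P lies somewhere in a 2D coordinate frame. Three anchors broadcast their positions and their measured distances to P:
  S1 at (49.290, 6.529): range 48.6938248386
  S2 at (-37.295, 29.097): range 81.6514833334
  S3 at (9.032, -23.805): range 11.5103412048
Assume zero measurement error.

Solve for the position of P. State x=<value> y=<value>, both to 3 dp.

eq1: (x − 49.290)² + (y − 6.529)² = 48.6938248386²
eq2: (x + 37.295)² + (y − 29.097)² = 81.6514833334²
eq3: (x − 9.032)² + (y + 23.805)² = 11.5103412048²
eq2−eq1, eq2−eq3 (x²,y² cancel):
  173.170·x − 45.136·y = 4530.455660
  92.654·x − 105.804·y = 4945.179391
det = 173.170·-105.804 − -45.136·92.654 = -14140.047736
x = (4530.455660·-105.804 − -45.136·4945.179391) / -14140.047736 = 18.114134
y = (173.170·4945.179391 − 4530.455660·92.654) / -14140.047736 = -30.876266

x=18.114 y=-30.876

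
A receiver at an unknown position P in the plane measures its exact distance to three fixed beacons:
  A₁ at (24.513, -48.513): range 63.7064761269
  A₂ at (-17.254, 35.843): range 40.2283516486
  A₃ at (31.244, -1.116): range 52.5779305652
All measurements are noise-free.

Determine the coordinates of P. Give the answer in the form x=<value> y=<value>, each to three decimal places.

eq1: (x − 24.513)² + (y + 48.513)² = 63.7064761269²
eq2: (x + 17.254)² + (y − 35.843)² = 40.2283516486²
eq3: (x − 31.244)² + (y + 1.116)² = 52.5779305652²
eq1−eq2, eq1−eq3 (x²,y² cancel):
  -83.534·x + 168.712·y = 1068.217651
  13.462·x + 94.794·y = -682.889028
det = -83.534·94.794 − 168.712·13.462 = -10189.722940
x = (1068.217651·94.794 − 168.712·-682.889028) / -10189.722940 = -21.244169
y = (-83.534·-682.889028 − 1068.217651·13.462) / -10189.722940 = -4.186974

x=-21.244 y=-4.187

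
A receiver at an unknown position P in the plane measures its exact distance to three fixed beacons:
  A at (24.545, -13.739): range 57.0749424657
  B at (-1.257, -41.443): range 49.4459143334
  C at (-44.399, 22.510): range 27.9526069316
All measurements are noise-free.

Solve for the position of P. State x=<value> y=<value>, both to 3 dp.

x=-31.354 y=-2.212

eq1: (x − 24.545)² + (y + 13.739)² = 57.0749424657²
eq2: (x + 1.257)² + (y + 41.443)² = 49.4459143334²
eq3: (x + 44.399)² + (y − 22.510)² = 27.9526069316²
eq2−eq3, eq2−eq1 (x²,y² cancel):
  -86.284·x + 127.906·y = 2422.419213
  51.604·x + 55.408·y = -1740.535765
det = -86.284·55.408 − 127.906·51.604 = -11381.285096
x = (2422.419213·55.408 − 127.906·-1740.535765) / -11381.285096 = -31.353785
y = (-86.284·-1740.535765 − 2422.419213·51.604) / -11381.285096 = -2.211865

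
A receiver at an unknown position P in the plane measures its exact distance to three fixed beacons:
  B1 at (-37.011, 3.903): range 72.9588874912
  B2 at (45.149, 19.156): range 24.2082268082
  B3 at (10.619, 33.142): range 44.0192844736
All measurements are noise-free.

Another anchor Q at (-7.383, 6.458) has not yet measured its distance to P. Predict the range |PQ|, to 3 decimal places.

eq1: (x + 37.011)² + (y − 3.903)² = 72.9588874912²
eq2: (x − 45.149)² + (y − 19.156)² = 24.2082268082²
eq3: (x − 10.619)² + (y − 33.142)² = 44.0192844736²
eq3−eq1, eq3−eq2 (x²,y² cancel):
  -95.260·x − 58.478·y = -3211.409653
  69.060·x − 27.972·y = 2545.888372
det = -95.260·-27.972 − -58.478·69.060 = 6703.103400
x = (-3211.409653·-27.972 − -58.478·2545.888372) / 6703.103400 = 35.611566
y = (-95.260·2545.888372 − -3211.409653·69.060) / 6703.103400 = -3.094294
|P − Q| = √((35.611566 − -7.383)² + (-3.094294 − 6.458)²) = 44.042923

44.043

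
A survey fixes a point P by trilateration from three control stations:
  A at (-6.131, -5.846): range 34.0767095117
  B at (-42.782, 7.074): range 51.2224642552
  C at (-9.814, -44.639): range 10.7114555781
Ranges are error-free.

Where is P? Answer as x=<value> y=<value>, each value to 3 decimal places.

x=-18.037 y=-37.775

eq1: (x + 6.131)² + (y + 5.846)² = 34.0767095117²
eq2: (x + 42.782)² + (y − 7.074)² = 51.2224642552²
eq3: (x + 9.814)² + (y + 44.639)² = 10.7114555781²
eq2−eq3, eq2−eq1 (x²,y² cancel):
  65.936·x − 103.426·y = 2717.619481
  73.302·x − 25.840·y = -346.057410
det = 65.936·-25.840 − -103.426·73.302 = 5877.546412
x = (2717.619481·-25.840 − -103.426·-346.057410) / 5877.546412 = -18.037224
y = (65.936·-346.057410 − 2717.619481·73.302) / 5877.546412 = -37.775046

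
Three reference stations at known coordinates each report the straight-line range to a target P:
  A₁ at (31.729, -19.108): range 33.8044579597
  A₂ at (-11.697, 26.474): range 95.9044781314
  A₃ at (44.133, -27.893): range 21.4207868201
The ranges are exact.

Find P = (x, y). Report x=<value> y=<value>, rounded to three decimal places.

eq1: (x − 31.729)² + (y + 19.108)² = 33.8044579597²
eq2: (x + 11.697)² + (y − 26.474)² = 95.9044781314²
eq3: (x − 44.133)² + (y + 27.893)² = 21.4207868201²
eq2−eq1, eq2−eq3 (x²,y² cancel):
  86.852·x − 91.164·y = 8589.080168
  111.660·x − 108.734·y = 10626.867471
det = 86.852·-108.734 − -91.164·111.660 = 735.606872
x = (8589.080168·-108.734 − -91.164·10626.867471) / 735.606872 = 47.393118
y = (86.852·10626.867471 − 8589.080168·111.660) / 735.606872 = -49.064248

x=47.393 y=-49.064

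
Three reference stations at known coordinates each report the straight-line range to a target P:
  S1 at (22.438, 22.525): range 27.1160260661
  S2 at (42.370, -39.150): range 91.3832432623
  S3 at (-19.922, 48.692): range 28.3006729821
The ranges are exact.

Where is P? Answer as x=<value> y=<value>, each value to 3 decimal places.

eq1: (x − 22.438)² + (y − 22.525)² = 27.1160260661²
eq2: (x − 42.370)² + (y + 39.150)² = 91.3832432623²
eq3: (x + 19.922)² + (y − 48.692)² = 28.3006729821²
eq1−eq2, eq1−eq3 (x²,y² cancel):
  39.864·x − 123.350·y = -5298.518349
  -84.720·x + 52.334·y = 1691.308257
det = 39.864·52.334 − -123.350·-84.720 = -8363.969424
x = (-5298.518349·52.334 − -123.350·1691.308257) / -8363.969424 = 8.210191
y = (39.864·1691.308257 − -5298.518349·-84.720) / -8363.969424 = 45.608507

x=8.210 y=45.609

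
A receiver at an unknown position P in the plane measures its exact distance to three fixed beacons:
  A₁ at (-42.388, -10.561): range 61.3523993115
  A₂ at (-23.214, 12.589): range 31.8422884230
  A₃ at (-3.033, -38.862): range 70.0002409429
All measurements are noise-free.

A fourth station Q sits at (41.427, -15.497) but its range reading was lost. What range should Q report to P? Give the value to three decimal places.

eq1: (x + 42.388)² + (y + 10.561)² = 61.3523993115²
eq2: (x + 23.214)² + (y − 12.589)² = 31.8422884230²
eq3: (x + 3.033)² + (y + 38.862)² = 70.0002409429²
eq2−eq1, eq2−eq3 (x²,y² cancel):
  -38.348·x − 46.300·y = -1539.281021
  40.362·x − 102.902·y = -3064.020984
det = -38.348·-102.902 − -46.300·40.362 = 5814.846496
x = (-1539.281021·-102.902 − -46.300·-3064.020984) / 5814.846496 = 2.842882
y = (-38.348·-3064.020984 − -1539.281021·40.362) / 5814.846496 = 30.891192
|P − Q| = √((2.842882 − 41.427)² + (30.891192 − -15.497)²) = 60.337372

60.337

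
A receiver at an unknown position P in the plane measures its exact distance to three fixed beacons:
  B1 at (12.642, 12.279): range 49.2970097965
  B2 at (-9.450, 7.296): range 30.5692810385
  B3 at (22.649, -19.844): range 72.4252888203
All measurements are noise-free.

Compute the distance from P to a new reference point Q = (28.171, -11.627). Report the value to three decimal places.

72.604

eq1: (x − 12.642)² + (y − 12.279)² = 49.2970097965²
eq2: (x + 9.450)² + (y − 7.296)² = 30.5692810385²
eq3: (x − 22.649)² + (y + 19.844)² = 72.4252888203²
eq2−eq3, eq2−eq1 (x²,y² cancel):
  64.198·x − 54.280·y = -3546.714097
  44.184·x + 9.966·y = -1327.654343
det = 64.198·9.966 − -54.280·44.184 = 3038.104788
x = (-3546.714097·9.966 − -54.280·-1327.654343) / 3038.104788 = -35.354814
y = (64.198·-1327.654343 − -3546.714097·44.184) / 3038.104788 = 23.526266
|P − Q| = √((-35.354814 − 28.171)² + (23.526266 − -11.627)²) = 72.603589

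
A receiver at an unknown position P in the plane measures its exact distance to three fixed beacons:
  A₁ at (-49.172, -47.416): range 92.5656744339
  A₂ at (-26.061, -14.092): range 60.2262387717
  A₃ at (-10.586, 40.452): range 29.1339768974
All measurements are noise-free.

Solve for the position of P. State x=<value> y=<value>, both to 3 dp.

eq1: (x + 49.172)² + (y + 47.416)² = 92.5656744339²
eq2: (x + 26.061)² + (y + 14.092)² = 60.2262387717²
eq3: (x + 10.586)² + (y − 40.452)² = 29.1339768974²
eq1−eq2, eq1−eq3 (x²,y² cancel):
  46.222·x + 66.648·y = 1152.801792
  77.172·x + 175.736·y = 4801.880534
det = 46.222·175.736 − 66.648·77.172 = 2979.509936
x = (1152.801792·175.736 − 66.648·4801.880534) / 2979.509936 = -39.418213
y = (46.222·4801.880534 − 1152.801792·77.172) / 2979.509936 = 44.634354

x=-39.418 y=44.634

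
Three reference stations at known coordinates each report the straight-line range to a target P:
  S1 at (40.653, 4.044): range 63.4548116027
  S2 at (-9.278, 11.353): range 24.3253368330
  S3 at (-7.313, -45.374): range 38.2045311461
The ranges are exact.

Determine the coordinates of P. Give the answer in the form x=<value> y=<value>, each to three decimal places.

eq1: (x − 40.653)² + (y − 4.044)² = 63.4548116027²
eq2: (x + 9.278)² + (y − 11.353)² = 24.3253368330²
eq3: (x + 7.313)² + (y + 45.374)² = 38.2045311461²
eq2−eq1, eq2−eq3 (x²,y² cancel):
  99.862·x − 14.618·y = -1980.742651
  3.930·x − 113.454·y = 1029.443764
det = 99.862·-113.454 − -14.618·3.930 = -11272.294608
x = (-1980.742651·-113.454 − -14.618·1029.443764) / -11272.294608 = -21.270876
y = (99.862·1029.443764 − -1980.742651·3.930) / -11272.294608 = -9.810481

x=-21.271 y=-9.810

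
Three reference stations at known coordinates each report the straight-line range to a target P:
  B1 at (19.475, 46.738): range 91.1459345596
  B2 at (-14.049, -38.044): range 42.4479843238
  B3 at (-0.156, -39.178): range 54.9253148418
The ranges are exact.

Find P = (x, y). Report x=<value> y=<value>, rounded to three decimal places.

eq1: (x − 19.475)² + (y − 46.738)² = 91.1459345596²
eq2: (x + 14.049)² + (y + 38.044)² = 42.4479843238²
eq3: (x + 0.156)² + (y + 39.178)² = 54.9253148418²
eq2−eq3, eq2−eq1 (x²,y² cancel):
  27.786·x − 2.268·y = -1324.739154
  67.048·x + 169.564·y = -5586.754082
det = 27.786·169.564 − -2.268·67.048 = 4863.570168
x = (-1324.739154·169.564 − -2.268·-5586.754082) / 4863.570168 = -48.791077
y = (27.786·-5586.754082 − -1324.739154·67.048) / 4863.570168 = -13.655080

x=-48.791 y=-13.655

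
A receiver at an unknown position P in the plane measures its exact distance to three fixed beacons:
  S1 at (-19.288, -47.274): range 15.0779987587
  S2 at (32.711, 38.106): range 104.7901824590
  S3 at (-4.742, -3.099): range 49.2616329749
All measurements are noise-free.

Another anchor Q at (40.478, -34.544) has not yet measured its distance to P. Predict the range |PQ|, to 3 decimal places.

eq1: (x + 19.288)² + (y + 47.274)² = 15.0779987587²
eq2: (x − 32.711)² + (y − 38.106)² = 104.7901824590²
eq3: (x + 4.742)² + (y + 3.099)² = 49.2616329749²
eq1−eq2, eq1−eq3 (x²,y² cancel):
  103.998·x + 170.760·y = -10838.417556
  29.092·x + 88.350·y = -4774.130092
det = 103.998·88.350 − 170.760·29.092 = 4220.473380
x = (-10838.417556·88.350 − 170.760·-4774.130092) / 4220.473380 = -33.726960
y = (103.998·-4774.130092 − -10838.417556·29.092) / 4220.473380 = -42.930904
|P − Q| = √((-33.726960 − 40.478)² + (-42.930904 − -34.544)²) = 74.677415

74.677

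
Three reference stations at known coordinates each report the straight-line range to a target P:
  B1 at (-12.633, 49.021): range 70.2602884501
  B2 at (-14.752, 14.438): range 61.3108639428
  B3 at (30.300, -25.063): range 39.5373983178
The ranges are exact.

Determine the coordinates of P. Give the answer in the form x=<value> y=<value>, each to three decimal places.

x=46.463 y=11.020

eq1: (x + 12.633)² + (y − 49.021)² = 70.2602884501²
eq2: (x + 14.752)² + (y − 14.438)² = 61.3108639428²
eq3: (x − 30.300)² + (y + 25.063)² = 39.5373983178²
eq1−eq2, eq1−eq3 (x²,y² cancel):
  -4.238·x − 69.166·y = -959.087686
  85.866·x − 148.168·y = 2356.895106
det = -4.238·-148.168 − -69.166·85.866 = 6566.943740
x = (-959.087686·-148.168 − -69.166·2356.895106) / 6566.943740 = 46.463488
y = (-4.238·2356.895106 − -959.087686·85.866) / 6566.943740 = 11.019510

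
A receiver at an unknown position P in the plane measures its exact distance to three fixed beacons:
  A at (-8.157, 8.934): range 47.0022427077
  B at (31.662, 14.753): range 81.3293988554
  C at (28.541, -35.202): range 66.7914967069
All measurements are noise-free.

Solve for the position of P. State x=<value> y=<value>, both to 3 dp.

x=-37.809 y=-27.535

eq1: (x + 8.157)² + (y − 8.934)² = 47.0022427077²
eq2: (x − 31.662)² + (y − 14.753)² = 81.3293988554²
eq3: (x − 28.541)² + (y + 35.202)² = 66.7914967069²
eq3−eq2, eq3−eq1 (x²,y² cancel):
  6.242·x + 99.910·y = -2987.003318
  -73.396·x + 88.272·y = 344.476733
det = 6.242·88.272 − 99.910·-73.396 = 7883.988184
x = (-2987.003318·88.272 − 99.910·344.476733) / 7883.988184 = -37.808964
y = (6.242·344.476733 − -2987.003318·-73.396) / 7883.988184 = -27.534779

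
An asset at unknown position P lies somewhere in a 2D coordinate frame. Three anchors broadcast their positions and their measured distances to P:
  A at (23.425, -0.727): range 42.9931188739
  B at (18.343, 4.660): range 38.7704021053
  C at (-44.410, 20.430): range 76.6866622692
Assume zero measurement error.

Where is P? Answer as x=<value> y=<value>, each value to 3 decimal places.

x=29.217 y=41.874

eq1: (x − 23.425)² + (y + 0.727)² = 42.9931188739²
eq2: (x − 18.343)² + (y − 4.660)² = 38.7704021053²
eq3: (x + 44.410)² + (y − 20.430)² = 76.6866622692²
eq3−eq2, eq3−eq1 (x²,y² cancel):
  125.506·x − 31.540·y = 2346.248340
  135.670·x − 42.314·y = 2192.062053
det = 125.506·-42.314 − -31.540·135.670 = -1031.629084
x = (2346.248340·-42.314 − -31.540·2192.062053) / -1031.629084 = 29.217396
y = (125.506·2192.062053 − 2346.248340·135.670) / -1031.629084 = 41.874132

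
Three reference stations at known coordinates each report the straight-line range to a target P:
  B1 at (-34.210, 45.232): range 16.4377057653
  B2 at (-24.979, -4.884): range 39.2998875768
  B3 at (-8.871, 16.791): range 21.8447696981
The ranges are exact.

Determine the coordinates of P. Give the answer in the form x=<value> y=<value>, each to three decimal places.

x=-21.936 y=34.298

eq1: (x + 34.210)² + (y − 45.232)² = 16.4377057653²
eq2: (x + 24.979)² + (y + 4.884)² = 39.2998875768²
eq3: (x + 8.871)² + (y − 16.791)² = 21.8447696981²
eq2−eq3, eq2−eq1 (x²,y² cancel):
  32.216·x + 43.350·y = 780.115625
  -18.462·x + 100.232·y = 3842.737020
det = 32.216·100.232 − 43.350·-18.462 = 4029.401812
x = (780.115625·100.232 − 43.350·3842.737020) / 4029.401812 = -21.936283
y = (32.216·3842.737020 − 780.115625·-18.462) / 4029.401812 = 34.297922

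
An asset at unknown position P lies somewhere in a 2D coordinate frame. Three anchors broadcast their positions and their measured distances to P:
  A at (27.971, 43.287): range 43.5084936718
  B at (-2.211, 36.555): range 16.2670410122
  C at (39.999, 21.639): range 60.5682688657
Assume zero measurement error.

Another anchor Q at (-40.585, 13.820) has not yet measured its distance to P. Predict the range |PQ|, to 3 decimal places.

eq1: (x − 27.971)² + (y − 43.287)² = 43.5084936718²
eq2: (x + 2.211)² + (y − 36.555)² = 16.2670410122²
eq3: (x − 39.999)² + (y − 21.639)² = 60.5682688657²
eq1−eq2, eq1−eq3 (x²,y² cancel):
  -60.364·x − 13.464·y = 313.387734
  24.056·x − 43.296·y = -2363.501060
det = -60.364·-43.296 − -13.464·24.056 = 2937.409728
x = (313.387734·-43.296 − -13.464·-2363.501060) / 2937.409728 = -15.452599
y = (-60.364·-2363.501060 − 313.387734·24.056) / 2937.409728 = 46.003634
|P − Q| = √((-15.452599 − -40.585)² + (46.003634 − 13.820)²) = 40.834102

40.834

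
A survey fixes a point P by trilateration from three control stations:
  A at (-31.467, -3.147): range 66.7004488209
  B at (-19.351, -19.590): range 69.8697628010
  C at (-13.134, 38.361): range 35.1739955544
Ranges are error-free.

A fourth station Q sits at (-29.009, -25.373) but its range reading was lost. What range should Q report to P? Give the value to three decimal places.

eq1: (x + 31.467)² + (y + 3.147)² = 66.7004488209²
eq2: (x + 19.351)² + (y + 19.590)² = 69.8697628010²
eq3: (x + 13.134)² + (y − 38.361)² = 35.1739955544²
eq1−eq3, eq1−eq2 (x²,y² cancel):
  36.666·x + 83.016·y = 3855.732489
  24.232·x − 32.886·y = -674.680278
det = 36.666·-32.886 − 83.016·24.232 = -3217.441788
x = (3855.732489·-32.886 − 83.016·-674.680278) / -3217.441788 = 22.002064
y = (36.666·-674.680278 − 3855.732489·24.232) / -3217.441788 = 36.727918
|P − Q| = √((22.002064 − -29.009)² + (36.727918 − -25.373)²) = 80.365743

80.366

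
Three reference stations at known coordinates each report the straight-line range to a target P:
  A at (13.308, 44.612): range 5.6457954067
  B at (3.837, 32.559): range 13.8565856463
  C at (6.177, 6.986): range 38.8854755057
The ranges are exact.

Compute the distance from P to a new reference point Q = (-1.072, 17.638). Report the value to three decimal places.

eq1: (x − 13.308)² + (y − 44.612)² = 5.6457954067²
eq2: (x − 3.837)² + (y − 32.559)² = 13.8565856463²
eq3: (x − 6.177)² + (y − 6.986)² = 38.8854755057²
eq3−eq2, eq3−eq1 (x²,y² cancel):
  -4.680·x + 51.146·y = 2307.926765
  14.262·x + 75.252·y = 3560.579083
det = -4.680·75.252 − 51.146·14.262 = -1081.623612
x = (2307.926765·75.252 − 51.146·3560.579083) / -1081.623612 = 7.796865
y = (-4.680·3560.579083 − 2307.926765·14.262) / -1081.623612 = 45.837721
|P − Q| = √((7.796865 − -1.072)² + (45.837721 − 17.638)²) = 29.561479

29.561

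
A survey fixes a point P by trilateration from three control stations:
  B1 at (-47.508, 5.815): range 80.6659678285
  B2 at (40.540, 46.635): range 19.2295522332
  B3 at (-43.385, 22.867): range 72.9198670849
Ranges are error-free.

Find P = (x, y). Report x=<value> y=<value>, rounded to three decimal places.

x=29.056 y=31.211

eq1: (x + 47.508)² + (y − 5.815)² = 80.6659678285²
eq2: (x − 40.540)² + (y − 46.635)² = 19.2295522332²
eq3: (x + 43.385)² + (y − 22.867)² = 72.9198670849²
eq1−eq2, eq1−eq3 (x²,y² cancel):
  176.096·x + 81.640·y = 7664.713223
  8.246·x + 34.104·y = 1304.024975
det = 176.096·34.104 − 81.640·8.246 = 5332.374544
x = (7664.713223·34.104 − 81.640·1304.024975) / 5332.374544 = 29.055870
y = (176.096·1304.024975 − 7664.713223·8.246) / 5332.374544 = 31.211303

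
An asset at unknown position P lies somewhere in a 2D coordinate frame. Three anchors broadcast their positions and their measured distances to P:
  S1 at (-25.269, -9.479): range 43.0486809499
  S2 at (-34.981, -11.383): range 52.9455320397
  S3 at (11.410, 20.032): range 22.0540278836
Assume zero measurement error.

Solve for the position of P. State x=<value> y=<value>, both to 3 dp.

eq1: (x + 25.269)² + (y + 9.479)² = 43.0486809499²
eq2: (x + 34.981)² + (y + 11.383)² = 52.9455320397²
eq3: (x − 11.410)² + (y − 20.032)² = 22.0540278836²
eq3−eq2, eq3−eq1 (x²,y² cancel):
  -92.782·x − 62.830·y = -1495.075291
  -73.358·x − 59.022·y = -1169.904108
det = -92.782·-59.022 − -62.830·-73.358 = 867.096064
x = (-1495.075291·-59.022 − -62.830·-1169.904108) / 867.096064 = 16.996108
y = (-92.782·-1169.904108 − -1495.075291·-73.358) / 867.096064 = -1.302843

x=16.996 y=-1.303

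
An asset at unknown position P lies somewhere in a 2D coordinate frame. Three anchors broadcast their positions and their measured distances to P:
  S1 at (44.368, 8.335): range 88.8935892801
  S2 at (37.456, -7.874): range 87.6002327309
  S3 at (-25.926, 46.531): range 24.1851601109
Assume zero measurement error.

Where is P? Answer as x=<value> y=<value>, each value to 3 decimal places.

x=-42.180 y=28.622

eq1: (x − 44.368)² + (y − 8.335)² = 88.8935892801²
eq2: (x − 37.456)² + (y + 7.874)² = 87.6002327309²
eq3: (x + 25.926)² + (y − 46.531)² = 24.1851601109²
eq3−eq2, eq3−eq1 (x²,y² cancel):
  126.764·x − 108.810·y = -8461.218430
  140.588·x − 76.392·y = -8116.448034
det = 126.764·-76.392 − -108.810·140.588 = 5613.624792
x = (-8461.218430·-76.392 − -108.810·-8116.448034) / 5613.624792 = -42.179754
y = (126.764·-8116.448034 − -8461.218430·140.588) / 5613.624792 = 28.621856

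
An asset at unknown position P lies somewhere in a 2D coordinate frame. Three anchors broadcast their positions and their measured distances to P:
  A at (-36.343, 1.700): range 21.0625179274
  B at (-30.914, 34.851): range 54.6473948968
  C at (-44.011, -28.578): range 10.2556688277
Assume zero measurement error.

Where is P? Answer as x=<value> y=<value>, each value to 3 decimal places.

eq1: (x + 36.343)² + (y − 1.700)² = 21.0625179274²
eq2: (x + 30.914)² + (y − 34.851)² = 54.6473948968²
eq3: (x + 44.011)² + (y + 28.578)² = 10.2556688277²
eq3−eq1, eq3−eq2 (x²,y² cancel):
  15.336·x + 60.556·y = -1768.417474
  26.194·x + 126.858·y = -3464.561634
det = 15.336·126.858 − 60.556·26.194 = 359.290424
x = (-1768.417474·126.858 − 60.556·-3464.561634) / 359.290424 = -40.462836
y = (15.336·-3464.561634 − -1768.417474·26.194) / 359.290424 = -18.955668

x=-40.463 y=-18.956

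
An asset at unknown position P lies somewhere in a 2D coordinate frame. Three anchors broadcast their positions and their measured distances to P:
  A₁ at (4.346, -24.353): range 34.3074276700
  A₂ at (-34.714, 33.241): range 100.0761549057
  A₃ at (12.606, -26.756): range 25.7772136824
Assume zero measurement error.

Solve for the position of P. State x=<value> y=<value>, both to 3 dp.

x=36.006 y=-37.568

eq1: (x − 4.346)² + (y + 24.353)² = 34.3074276700²
eq2: (x + 34.714)² + (y − 33.241)² = 100.0761549057²
eq3: (x − 12.606)² + (y + 26.756)² = 25.7772136824²
eq3−eq1, eq3−eq2 (x²,y² cancel):
  -16.520·x + 4.806·y = -775.373295
  -94.640·x + 119.994·y = -7915.540930
det = -16.520·119.994 − 4.806·-94.640 = -1527.461040
x = (-775.373295·119.994 − 4.806·-7915.540930) / -1527.461040 = 36.006191
y = (-16.520·-7915.540930 − -775.373295·-94.640) / -1527.461040 = -37.567837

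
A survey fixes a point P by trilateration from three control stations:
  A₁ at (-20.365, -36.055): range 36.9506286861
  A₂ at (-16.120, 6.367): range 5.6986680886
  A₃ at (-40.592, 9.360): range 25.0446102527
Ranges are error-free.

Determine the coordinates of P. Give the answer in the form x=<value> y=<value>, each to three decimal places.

eq1: (x + 20.365)² + (y + 36.055)² = 36.9506286861²
eq2: (x + 16.120)² + (y − 6.367)² = 5.6986680886²
eq3: (x + 40.592)² + (y − 9.360)² = 25.0446102527²
eq1−eq2, eq1−eq3 (x²,y² cancel):
  8.490·x + 84.844·y = -81.429019
  -40.454·x + 90.830·y = 758.740272
det = 8.490·90.830 − 84.844·-40.454 = 4203.425876
x = (-81.429019·90.830 − 84.844·758.740272) / 4203.425876 = -17.074348
y = (8.490·758.740272 − -81.429019·-40.454) / 4203.425876 = 0.748812

x=-17.074 y=0.749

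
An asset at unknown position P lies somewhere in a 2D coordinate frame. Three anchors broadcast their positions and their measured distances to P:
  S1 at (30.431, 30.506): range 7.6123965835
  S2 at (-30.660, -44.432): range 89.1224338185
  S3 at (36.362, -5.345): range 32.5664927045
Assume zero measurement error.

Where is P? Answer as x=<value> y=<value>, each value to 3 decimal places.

x=24.998 y=25.174

eq1: (x − 30.431)² + (y − 30.506)² = 7.6123965835²
eq2: (x + 30.660)² + (y + 44.432)² = 89.1224338185²
eq3: (x − 36.362)² + (y + 5.345)² = 32.5664927045²
eq1−eq2, eq1−eq3 (x²,y² cancel):
  -122.182·x − 149.876·y = -6827.283201
  11.862·x − 71.702·y = -1508.525593
det = -122.182·-71.702 − -149.876·11.862 = 10538.522876
x = (-6827.283201·-71.702 − -149.876·-1508.525593) / 10538.522876 = 24.997628
y = (-122.182·-1508.525593 − -6827.283201·11.862) / 10538.522876 = 25.174297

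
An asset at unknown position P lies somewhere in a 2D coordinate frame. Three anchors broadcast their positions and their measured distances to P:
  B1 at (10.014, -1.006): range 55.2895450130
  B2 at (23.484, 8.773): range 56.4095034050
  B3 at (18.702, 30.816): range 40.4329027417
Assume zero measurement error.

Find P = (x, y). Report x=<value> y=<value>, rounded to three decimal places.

x=-18.663 y=46.265

eq1: (x − 10.014)² + (y + 1.006)² = 55.2895450130²
eq2: (x − 23.484)² + (y − 8.773)² = 56.4095034050²
eq3: (x − 18.702)² + (y − 30.816)² = 40.4329027417²
eq2−eq3, eq2−eq1 (x²,y² cancel):
  -9.564·x + 44.086·y = 2218.139325
  -26.940·x − 19.558·y = -402.073266
det = -9.564·-19.558 − 44.086·-26.940 = 1374.729552
x = (2218.139325·-19.558 − 44.086·-402.073266) / 1374.729552 = -18.662992
y = (-9.564·-402.073266 − 2218.139325·-26.940) / 1374.729552 = 46.265174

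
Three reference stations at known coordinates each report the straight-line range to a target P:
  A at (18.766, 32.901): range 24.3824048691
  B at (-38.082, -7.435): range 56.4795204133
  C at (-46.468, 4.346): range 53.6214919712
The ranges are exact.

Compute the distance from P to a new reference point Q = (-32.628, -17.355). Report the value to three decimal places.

eq1: (x − 18.766)² + (y − 32.901)² = 24.3824048691²
eq2: (x + 38.082)² + (y + 7.435)² = 56.4795204133²
eq3: (x + 46.468)² + (y − 4.346)² = 53.6214919712²
eq3−eq1, eq3−eq2 (x²,y² cancel):
  130.468·x + 57.110·y = 1537.238551
  16.772·x − 23.562·y = -987.316616
det = 130.468·-23.562 − 57.110·16.772 = -4031.935936
x = (1537.238551·-23.562 − 57.110·-987.316616) / -4031.935936 = -5.001378
y = (130.468·-987.316616 − 1537.238551·16.772) / -4031.935936 = 38.342819
|P − Q| = √((-5.001378 − -32.628)² + (38.342819 − -17.355)²) = 62.172962

62.173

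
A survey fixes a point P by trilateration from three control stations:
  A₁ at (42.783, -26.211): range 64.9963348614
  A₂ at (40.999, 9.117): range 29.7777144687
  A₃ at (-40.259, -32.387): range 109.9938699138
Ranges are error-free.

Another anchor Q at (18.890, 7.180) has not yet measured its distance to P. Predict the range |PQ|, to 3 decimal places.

40.120

eq1: (x − 42.783)² + (y + 26.211)² = 64.9963348614²
eq2: (x − 40.999)² + (y − 9.117)² = 29.7777144687²
eq3: (x + 40.259)² + (y + 32.387)² = 109.9938699138²
eq2−eq3, eq2−eq1 (x²,y² cancel):
  -162.516·x − 83.008·y = -10306.271980
  3.568·x − 70.656·y = -2584.447346
det = -162.516·-70.656 − -83.008·3.568 = 11778.903040
x = (-10306.271980·-70.656 − -83.008·-2584.447346) / 11778.903040 = 43.609337
y = (-162.516·-2584.447346 − -10306.271980·3.568) / 11778.903040 = 38.780082
|P − Q| = √((43.609337 − 18.890)² + (38.780082 − 7.180)²) = 40.119955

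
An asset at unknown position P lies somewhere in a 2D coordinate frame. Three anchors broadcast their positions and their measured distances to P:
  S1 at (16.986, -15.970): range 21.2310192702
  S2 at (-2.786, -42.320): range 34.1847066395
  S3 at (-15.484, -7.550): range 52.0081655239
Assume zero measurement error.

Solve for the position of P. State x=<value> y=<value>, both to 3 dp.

x=30.025 y=-32.726

eq1: (x − 16.986)² + (y + 15.970)² = 21.2310192702²
eq2: (x + 2.786)² + (y + 42.320)² = 34.1847066395²
eq3: (x + 15.484)² + (y + 7.550)² = 52.0081655239²
eq2−eq1, eq2−eq3 (x²,y² cancel):
  39.544·x + 52.700·y = -537.341111
  -25.396·x + 69.540·y = -3038.242553
det = 39.544·69.540 − 52.700·-25.396 = 4088.258960
x = (-537.341111·69.540 − 52.700·-3038.242553) / 4088.258960 = 30.024684
y = (39.544·-3038.242553 − -537.341111·-25.396) / 4088.258960 = -32.725564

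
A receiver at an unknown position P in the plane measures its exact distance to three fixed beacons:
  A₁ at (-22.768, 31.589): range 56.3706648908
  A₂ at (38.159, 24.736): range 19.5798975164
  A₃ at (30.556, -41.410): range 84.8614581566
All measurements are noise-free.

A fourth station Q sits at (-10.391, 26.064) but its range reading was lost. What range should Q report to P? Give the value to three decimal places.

eq1: (x + 22.768)² + (y − 31.589)² = 56.3706648908²
eq2: (x − 38.159)² + (y − 24.736)² = 19.5798975164²
eq3: (x − 30.556)² + (y + 41.410)² = 84.8614581566²
eq3−eq2, eq3−eq1 (x²,y² cancel):
  15.206·x + 132.292·y = 6237.616435
  -106.648·x + 145.998·y = 2891.604729
det = 15.206·145.998 − 132.292·-106.648 = 16328.722804
x = (6237.616435·145.998 − 132.292·2891.604729) / 16328.722804 = 32.344437
y = (15.206·2891.604729 − 6237.616435·-106.648) / 16328.722804 = 43.432611
|P − Q| = √((32.344437 − -10.391)² + (43.432611 − 26.064)²) = 46.130101

46.130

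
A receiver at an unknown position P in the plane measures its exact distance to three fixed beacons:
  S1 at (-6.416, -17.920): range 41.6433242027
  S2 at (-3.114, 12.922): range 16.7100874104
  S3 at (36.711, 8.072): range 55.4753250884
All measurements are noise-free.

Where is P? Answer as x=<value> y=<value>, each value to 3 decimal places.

eq1: (x + 6.416)² + (y + 17.920)² = 41.6433242027²
eq2: (x + 3.114)² + (y − 12.922)² = 16.7100874104²
eq3: (x − 36.711)² + (y − 8.072)² = 55.4753250884²
eq3−eq1, eq3−eq2 (x²,y² cancel):
  -86.254·x − 51.984·y = 292.781994
  -79.650·x + 9.700·y = 1562.105047
det = -86.254·9.700 − -51.984·-79.650 = -4977.189400
x = (292.781994·9.700 − -51.984·1562.105047) / -4977.189400 = -16.885926
y = (-86.254·1562.105047 − 292.781994·-79.650) / -4977.189400 = 22.385671

x=-16.886 y=22.386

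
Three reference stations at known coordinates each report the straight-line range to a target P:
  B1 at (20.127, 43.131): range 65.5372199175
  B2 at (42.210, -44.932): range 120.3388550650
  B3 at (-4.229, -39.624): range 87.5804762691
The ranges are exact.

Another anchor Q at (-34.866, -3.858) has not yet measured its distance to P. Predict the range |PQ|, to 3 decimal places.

42.906

eq1: (x − 20.127)² + (y − 43.131)² = 65.5372199175²
eq2: (x − 42.210)² + (y + 44.932)² = 120.3388550650²
eq3: (x + 4.229)² + (y + 39.624)² = 87.5804762691²
eq1−eq2, eq1−eq3 (x²,y² cancel):
  44.166·x − 176.126·y = -8651.123410
  -48.712·x − 165.510·y = -4052.646102
det = 44.166·-165.510 − -176.126·-48.712 = -15889.364372
x = (-8651.123410·-165.510 − -176.126·-4052.646102) / -15889.364372 = -45.191933
y = (44.166·-4052.646102 − -8651.123410·-48.712) / -15889.364372 = 37.786451
|P − Q| = √((-45.191933 − -34.866)² + (37.786451 − -3.858)²) = 42.905538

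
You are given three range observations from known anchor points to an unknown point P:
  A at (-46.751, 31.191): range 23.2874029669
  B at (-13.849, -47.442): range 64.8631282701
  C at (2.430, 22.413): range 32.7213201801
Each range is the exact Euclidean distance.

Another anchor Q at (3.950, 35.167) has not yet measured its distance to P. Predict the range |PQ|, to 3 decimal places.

eq1: (x + 46.751)² + (y − 31.191)² = 23.2874029669²
eq2: (x + 13.849)² + (y + 47.442)² = 64.8631282701²
eq3: (x − 2.430)² + (y − 22.413)² = 32.7213201801²
eq1−eq3, eq1−eq2 (x²,y² cancel):
  98.362·x − 17.556·y = -3178.668670
  65.804·x − 157.266·y = -4380.918589
det = 98.362·-157.266 − -17.556·65.804 = -14313.743268
x = (-3178.668670·-157.266 − -17.556·-4380.918589) / -14313.743268 = -29.550977
y = (98.362·-4380.918589 − -3178.668670·65.804) / -14313.743268 = 15.491881
|P − Q| = √((-29.550977 − 3.950)² + (15.491881 − 35.167)²) = 38.851329

38.851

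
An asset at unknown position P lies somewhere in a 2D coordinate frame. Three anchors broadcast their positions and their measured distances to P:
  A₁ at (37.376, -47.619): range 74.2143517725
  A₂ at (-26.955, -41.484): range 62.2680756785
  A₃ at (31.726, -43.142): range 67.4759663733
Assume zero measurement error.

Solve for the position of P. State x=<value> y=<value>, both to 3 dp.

eq1: (x − 37.376)² + (y + 47.619)² = 74.2143517725²
eq2: (x + 26.955)² + (y + 41.484)² = 62.2680756785²
eq3: (x − 31.726)² + (y + 43.142)² = 67.4759663733²
eq3−eq2, eq3−eq1 (x²,y² cancel):
  -117.362·x + 3.316·y = 255.415830
  11.300·x − 8.954·y = -158.000674
det = -117.362·-8.954 − 3.316·11.300 = 1013.388548
x = (255.415830·-8.954 − 3.316·-158.000674) / 1013.388548 = -1.739770
y = (-117.362·-158.000674 − 255.415830·11.300) / 1013.388548 = 15.450220

x=-1.740 y=15.450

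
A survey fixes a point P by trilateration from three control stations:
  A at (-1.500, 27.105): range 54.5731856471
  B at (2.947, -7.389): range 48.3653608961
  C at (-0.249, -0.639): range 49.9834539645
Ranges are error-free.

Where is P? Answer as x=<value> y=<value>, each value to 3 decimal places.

x=49.172 y=6.841

eq1: (x + 1.500)² + (y − 27.105)² = 54.5731856471²
eq2: (x − 2.947)² + (y + 7.389)² = 48.3653608961²
eq3: (x + 0.249)² + (y + 0.639)² = 49.9834539645²
eq1−eq3, eq1−eq2 (x²,y² cancel):
  2.502·x − 55.488·y = -256.573782
  8.894·x − 68.988·y = -34.624438
det = 2.502·-68.988 − -55.488·8.894 = 320.902296
x = (-256.573782·-68.988 − -55.488·-34.624438) / 320.902296 = 49.171575
y = (2.502·-34.624438 − -256.573782·8.894) / 320.902296 = 6.841138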